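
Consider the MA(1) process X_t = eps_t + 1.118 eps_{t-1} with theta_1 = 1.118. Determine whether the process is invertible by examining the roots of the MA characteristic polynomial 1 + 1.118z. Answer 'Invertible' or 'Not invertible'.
\text{Not invertible}

The MA(q) characteristic polynomial is P(z) = 1 + 1.118z.
Invertibility requires all roots to lie outside the unit circle, i.e. |z| > 1 for every root.
This is linear in z: 1 + (1.118) z = 0  =>  z = -1/(1.118) = -0.894454,  |z| = 0.894454.
Moduli of all roots: 0.8945.
All moduli strictly greater than 1? No.
Verdict: Not invertible.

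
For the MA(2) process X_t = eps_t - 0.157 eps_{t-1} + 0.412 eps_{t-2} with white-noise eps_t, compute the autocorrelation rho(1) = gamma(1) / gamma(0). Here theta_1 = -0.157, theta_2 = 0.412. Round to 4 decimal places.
\rho(1) = -0.1856

For an MA(q) process with theta_0 = 1, the autocovariance is
  gamma(k) = sigma^2 * sum_{i=0..q-k} theta_i * theta_{i+k},
and rho(k) = gamma(k) / gamma(0). Sigma^2 cancels.
  numerator   = (1)*(-0.157) + (-0.157)*(0.412) = -0.221684.
  denominator = (1)^2 + (-0.157)^2 + (0.412)^2 = 1.194393.
  rho(1) = -0.221684 / 1.194393 = -0.1856.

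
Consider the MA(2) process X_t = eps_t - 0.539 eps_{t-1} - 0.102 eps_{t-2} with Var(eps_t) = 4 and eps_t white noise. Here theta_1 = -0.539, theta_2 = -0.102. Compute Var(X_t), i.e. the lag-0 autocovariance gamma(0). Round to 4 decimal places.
\gamma(0) = 5.2037

For an MA(q) process X_t = eps_t + sum_i theta_i eps_{t-i} with
Var(eps_t) = sigma^2, the variance is
  gamma(0) = sigma^2 * (1 + sum_i theta_i^2).
  sum_i theta_i^2 = (-0.539)^2 + (-0.102)^2 = 0.290521 + 0.010404 = 0.300925.
  gamma(0) = 4 * (1 + 0.300925) = 4 * 1.300925 = 5.2037.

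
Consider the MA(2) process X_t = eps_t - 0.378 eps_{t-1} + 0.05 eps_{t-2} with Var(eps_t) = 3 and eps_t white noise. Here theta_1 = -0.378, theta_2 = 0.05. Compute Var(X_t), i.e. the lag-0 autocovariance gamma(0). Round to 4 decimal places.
\gamma(0) = 3.4362

For an MA(q) process X_t = eps_t + sum_i theta_i eps_{t-i} with
Var(eps_t) = sigma^2, the variance is
  gamma(0) = sigma^2 * (1 + sum_i theta_i^2).
  sum_i theta_i^2 = (-0.378)^2 + (0.05)^2 = 0.142884 + 0.0025 = 0.145384.
  gamma(0) = 3 * (1 + 0.145384) = 3 * 1.145384 = 3.436152, which rounds to 3.4362.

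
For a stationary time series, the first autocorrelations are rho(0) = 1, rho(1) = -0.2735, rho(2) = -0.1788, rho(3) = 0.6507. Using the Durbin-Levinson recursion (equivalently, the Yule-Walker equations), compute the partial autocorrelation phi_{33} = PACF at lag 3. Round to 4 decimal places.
\phi_{33} = 0.6000

The PACF at lag k is phi_{kk}, the last component of the solution
to the Yule-Walker system G_k phi = r_k where
  (G_k)_{ij} = rho(|i - j|), (r_k)_i = rho(i), i,j = 1..k.
Equivalently, Durbin-Levinson gives phi_{kk} iteratively:
  phi_{11} = rho(1)
  phi_{kk} = [rho(k) - sum_{j=1..k-1} phi_{k-1,j} rho(k-j)]
            / [1 - sum_{j=1..k-1} phi_{k-1,j} rho(j)],
  phi_{k,j} = phi_{k-1,j} - phi_{kk} phi_{k-1,k-j},  j = 1..k-1.
Step k = 1:
  phi_11 = rho(1) = -0.2735.
Step k = 2:
  phi_22 = [rho(2) - phi_11 rho(1)] / [1 - phi_11 rho(1)] = [-0.1788 - (-0.2735)(-0.2735)] / [1 - (-0.2735)(-0.2735)]
         = -0.25360225 / 0.92519775 = -0.274106.
  Update: phi_21 = phi_11 - phi_22 phi_11 = -0.2735 - (-0.274106)(-0.2735) = -0.348468.
Step k = 3:
  phi_33 = [rho(3) - phi_21 rho(2) - phi_22 rho(1)] / [1 - phi_21 rho(1) - phi_22 rho(2)]
    numerator   = 0.6507 - (-0.348468)(-0.1788) - (-0.274106)(-0.2735) = 0.51342593
    denominator = 1 - (-0.348468)(-0.2735) - (-0.274106)(-0.1788) = 0.85568385
  phi_33 = 0.51342593 / 0.85568385 = 0.6.
Therefore phi_{33} = 0.6000.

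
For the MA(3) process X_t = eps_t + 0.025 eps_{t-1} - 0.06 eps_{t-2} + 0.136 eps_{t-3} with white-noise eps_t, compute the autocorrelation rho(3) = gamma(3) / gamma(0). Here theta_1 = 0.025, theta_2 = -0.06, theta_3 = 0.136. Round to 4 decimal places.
\rho(3) = 0.1330

For an MA(q) process with theta_0 = 1, the autocovariance is
  gamma(k) = sigma^2 * sum_{i=0..q-k} theta_i * theta_{i+k},
and rho(k) = gamma(k) / gamma(0). Sigma^2 cancels.
  numerator   = (1)*(0.136) = 0.136.
  denominator = (1)^2 + (0.025)^2 + (-0.06)^2 + (0.136)^2 = 1.022721.
  rho(3) = 0.136 / 1.022721 = 0.1330.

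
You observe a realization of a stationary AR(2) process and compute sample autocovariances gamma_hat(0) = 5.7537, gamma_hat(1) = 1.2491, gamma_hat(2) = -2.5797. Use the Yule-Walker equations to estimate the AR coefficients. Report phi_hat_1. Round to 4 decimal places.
\hat\phi_{1} = 0.3300

The Yule-Walker equations for an AR(p) process read, in matrix form,
  Gamma_p phi = r_p,   with   (Gamma_p)_{ij} = gamma(|i - j|),
                       (r_p)_i = gamma(i),   i,j = 1..p.
Substitute the sample gammas (Toeplitz matrix and right-hand side of size 2):
  Gamma_p = [[5.7537, 1.2491], [1.2491, 5.7537]]
  r_p     = [1.2491, -2.5797]
Written out:
  5.7537 phi_1 + 1.2491 phi_2 = 1.2491
  1.2491 phi_1 + 5.7537 phi_2 = -2.5797
Solve by Cramer's rule:
  det = gamma(0)^2 - gamma(1)^2 = (5.7537)^2 - (1.2491)^2 = 33.10506369 - 1.56025081 = 31.54481288
  phi_hat_1 = [gamma(1) gamma(0) - gamma(1) gamma(2)] / det = [(1.2491)(5.7537) - (1.2491)(-2.5797)] / 31.54481288 = 10.40924994 / 31.54481288 = 0.33
  phi_hat_2 = [gamma(0) gamma(2) - gamma(1)^2] / det = [(5.7537)(-2.5797) - (1.2491)^2] / 31.54481288 = -16.4030707 / 31.54481288 = -0.52
So phi_hat = [0.3300, -0.5200].
Therefore phi_hat_1 = 0.3300.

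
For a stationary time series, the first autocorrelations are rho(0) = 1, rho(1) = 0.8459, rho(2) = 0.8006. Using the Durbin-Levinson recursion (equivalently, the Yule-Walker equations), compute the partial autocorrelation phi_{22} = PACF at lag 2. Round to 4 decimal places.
\phi_{22} = 0.2990

The PACF at lag k is phi_{kk}, the last component of the solution
to the Yule-Walker system G_k phi = r_k where
  (G_k)_{ij} = rho(|i - j|), (r_k)_i = rho(i), i,j = 1..k.
Equivalently, Durbin-Levinson gives phi_{kk} iteratively:
  phi_{11} = rho(1)
  phi_{kk} = [rho(k) - sum_{j=1..k-1} phi_{k-1,j} rho(k-j)]
            / [1 - sum_{j=1..k-1} phi_{k-1,j} rho(j)],
  phi_{k,j} = phi_{k-1,j} - phi_{kk} phi_{k-1,k-j},  j = 1..k-1.
Step k = 1:
  phi_11 = rho(1) = 0.8459.
Step k = 2:
  phi_22 = [rho(2) - phi_11 rho(1)] / [1 - phi_11 rho(1)] = [0.8006 - (0.8459)(0.8459)] / [1 - (0.8459)(0.8459)]
         = 0.08505319 / 0.28445319 = 0.299.
Therefore phi_{22} = 0.2990.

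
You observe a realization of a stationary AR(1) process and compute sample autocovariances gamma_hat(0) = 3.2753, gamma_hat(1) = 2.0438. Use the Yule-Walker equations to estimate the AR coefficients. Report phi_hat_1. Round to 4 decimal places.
\hat\phi_{1} = 0.6240

The Yule-Walker equations for an AR(p) process read, in matrix form,
  Gamma_p phi = r_p,   with   (Gamma_p)_{ij} = gamma(|i - j|),
                       (r_p)_i = gamma(i),   i,j = 1..p.
Substitute the sample gammas (Toeplitz matrix and right-hand side of size 1):
  Gamma_p = [[3.2753]]
  r_p     = [2.0438]
With p = 1 this is the single equation gamma(0) phi_1 = gamma(1):
  phi_hat_1 = gamma(1) / gamma(0) = 2.0438 / 3.2753 = 0.6240.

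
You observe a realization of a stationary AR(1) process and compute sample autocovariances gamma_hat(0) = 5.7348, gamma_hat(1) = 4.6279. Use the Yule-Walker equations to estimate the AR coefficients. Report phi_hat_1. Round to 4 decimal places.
\hat\phi_{1} = 0.8070

The Yule-Walker equations for an AR(p) process read, in matrix form,
  Gamma_p phi = r_p,   with   (Gamma_p)_{ij} = gamma(|i - j|),
                       (r_p)_i = gamma(i),   i,j = 1..p.
Substitute the sample gammas (Toeplitz matrix and right-hand side of size 1):
  Gamma_p = [[5.7348]]
  r_p     = [4.6279]
With p = 1 this is the single equation gamma(0) phi_1 = gamma(1):
  phi_hat_1 = gamma(1) / gamma(0) = 4.6279 / 5.7348 = 0.8070.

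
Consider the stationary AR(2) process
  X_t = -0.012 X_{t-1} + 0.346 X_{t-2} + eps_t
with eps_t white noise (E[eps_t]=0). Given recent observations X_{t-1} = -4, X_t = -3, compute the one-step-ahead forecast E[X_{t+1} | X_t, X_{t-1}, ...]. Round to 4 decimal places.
E[X_{t+1} \mid \mathcal F_t] = -1.3480

For an AR(p) model X_t = c + sum_i phi_i X_{t-i} + eps_t, the
one-step-ahead conditional mean is
  E[X_{t+1} | X_t, ...] = c + sum_i phi_i X_{t+1-i}.
Substitute known values:
  E[X_{t+1} | ...] = (-0.012) * (-3) + (0.346) * (-4)
                   = -1.3480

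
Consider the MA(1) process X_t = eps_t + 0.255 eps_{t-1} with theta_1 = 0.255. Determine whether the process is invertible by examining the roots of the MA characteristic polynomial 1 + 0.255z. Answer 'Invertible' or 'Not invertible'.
\text{Invertible}

The MA(q) characteristic polynomial is P(z) = 1 + 0.255z.
Invertibility requires all roots to lie outside the unit circle, i.e. |z| > 1 for every root.
This is linear in z: 1 + (0.255) z = 0  =>  z = -1/(0.255) = -3.921569,  |z| = 3.921569.
Moduli of all roots: 3.9216.
All moduli strictly greater than 1? Yes.
Verdict: Invertible.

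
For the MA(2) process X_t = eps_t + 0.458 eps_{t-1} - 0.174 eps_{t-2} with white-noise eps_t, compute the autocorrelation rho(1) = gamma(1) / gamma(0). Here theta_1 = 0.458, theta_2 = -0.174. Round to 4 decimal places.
\rho(1) = 0.3051

For an MA(q) process with theta_0 = 1, the autocovariance is
  gamma(k) = sigma^2 * sum_{i=0..q-k} theta_i * theta_{i+k},
and rho(k) = gamma(k) / gamma(0). Sigma^2 cancels.
  numerator   = (1)*(0.458) + (0.458)*(-0.174) = 0.378308.
  denominator = (1)^2 + (0.458)^2 + (-0.174)^2 = 1.24004.
  rho(1) = 0.378308 / 1.24004 = 0.3051.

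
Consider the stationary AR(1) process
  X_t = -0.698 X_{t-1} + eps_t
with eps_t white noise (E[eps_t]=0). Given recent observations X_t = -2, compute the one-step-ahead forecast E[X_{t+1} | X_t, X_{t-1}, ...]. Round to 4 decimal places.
E[X_{t+1} \mid \mathcal F_t] = 1.3960

For an AR(p) model X_t = c + sum_i phi_i X_{t-i} + eps_t, the
one-step-ahead conditional mean is
  E[X_{t+1} | X_t, ...] = c + sum_i phi_i X_{t+1-i}.
Substitute known values:
  E[X_{t+1} | ...] = (-0.698) * (-2)
                   = 1.3960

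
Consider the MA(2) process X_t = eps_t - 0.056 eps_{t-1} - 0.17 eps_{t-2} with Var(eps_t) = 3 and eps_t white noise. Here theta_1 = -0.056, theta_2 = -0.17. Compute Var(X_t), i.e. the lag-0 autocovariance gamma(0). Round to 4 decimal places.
\gamma(0) = 3.0961

For an MA(q) process X_t = eps_t + sum_i theta_i eps_{t-i} with
Var(eps_t) = sigma^2, the variance is
  gamma(0) = sigma^2 * (1 + sum_i theta_i^2).
  sum_i theta_i^2 = (-0.056)^2 + (-0.17)^2 = 0.003136 + 0.0289 = 0.032036.
  gamma(0) = 3 * (1 + 0.032036) = 3 * 1.032036 = 3.096108, which rounds to 3.0961.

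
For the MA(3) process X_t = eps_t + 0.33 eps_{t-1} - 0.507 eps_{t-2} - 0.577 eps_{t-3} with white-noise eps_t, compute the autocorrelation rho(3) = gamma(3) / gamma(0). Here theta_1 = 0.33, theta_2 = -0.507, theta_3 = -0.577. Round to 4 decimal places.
\rho(3) = -0.3396

For an MA(q) process with theta_0 = 1, the autocovariance is
  gamma(k) = sigma^2 * sum_{i=0..q-k} theta_i * theta_{i+k},
and rho(k) = gamma(k) / gamma(0). Sigma^2 cancels.
  numerator   = (1)*(-0.577) = -0.577.
  denominator = (1)^2 + (0.33)^2 + (-0.507)^2 + (-0.577)^2 = 1.698878.
  rho(3) = -0.577 / 1.698878 = -0.3396.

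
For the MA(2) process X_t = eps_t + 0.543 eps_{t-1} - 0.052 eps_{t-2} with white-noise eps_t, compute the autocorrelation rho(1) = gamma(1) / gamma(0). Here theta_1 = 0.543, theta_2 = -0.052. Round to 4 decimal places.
\rho(1) = 0.3967

For an MA(q) process with theta_0 = 1, the autocovariance is
  gamma(k) = sigma^2 * sum_{i=0..q-k} theta_i * theta_{i+k},
and rho(k) = gamma(k) / gamma(0). Sigma^2 cancels.
  numerator   = (1)*(0.543) + (0.543)*(-0.052) = 0.514764.
  denominator = (1)^2 + (0.543)^2 + (-0.052)^2 = 1.297553.
  rho(1) = 0.514764 / 1.297553 = 0.3967.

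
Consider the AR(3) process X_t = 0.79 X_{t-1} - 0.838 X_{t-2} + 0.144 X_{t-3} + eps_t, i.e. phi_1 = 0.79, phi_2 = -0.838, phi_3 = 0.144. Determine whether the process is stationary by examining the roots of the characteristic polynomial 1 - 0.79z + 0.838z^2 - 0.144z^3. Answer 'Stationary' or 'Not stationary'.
\text{Stationary}

The AR(p) characteristic polynomial is P(z) = 1 - 0.79z + 0.838z^2 - 0.144z^3.
Stationarity requires all roots to lie outside the unit circle, i.e. |z| > 1 for every root.
Degree 3: look for a simple real root z0 first, then factor out (1 - z/z0) and solve the remaining quadratic.
Testing z0 = 5: P(5) = 1 + (-0.79)(5) + (0.838)(5)^2 + (-0.144)(5)^3
  = 1 + (-3.95) + (20.95) + (-18) = 0.  So z_0 = 5 is a root, |z_0| = 5.
Divide out the factor (1 - 0.2 z) = (1 - z/z0) (since 1/z0 = 0.2):
  P(z) = (1 - 0.2 z)(1 + (-0.59) z + (0.72) z^2)
  [check: z-coef -0.59 - (0.2) = -0.79; z^2-coef 0.72 - (0.2)(-0.59) = 0.838; z^3-coef -(0.2)(0.72) = -0.144.]
Remaining roots from the quadratic factor 1 + (-0.59) z + (0.72) z^2:
  Set 1 + (-0.59) z + (0.72) z^2 = 0, i.e. a z^2 + b z + c = 0 with a = 0.72, b = -0.59, c = 1.
  Discriminant D = b^2 - 4ac = (-0.59)^2 - 4*(0.72)*1 = 0.3481 - (2.88) = -2.5319.
  D < 0, so the roots are the complex-conjugate pair z = (-b +/- i sqrt(-D)) / (2a) = 0.4097 +/- 1.105i.
  For a conjugate pair |z|^2 = z * conj(z) = (product of roots) = c/a = 1/(0.72) = 1.388889, so |z| = sqrt(1.388889) = 1.1785 for both roots.
Moduli of all roots: 5.0000, 1.1785, 1.1785.
All moduli strictly greater than 1? Yes.
Verdict: Stationary.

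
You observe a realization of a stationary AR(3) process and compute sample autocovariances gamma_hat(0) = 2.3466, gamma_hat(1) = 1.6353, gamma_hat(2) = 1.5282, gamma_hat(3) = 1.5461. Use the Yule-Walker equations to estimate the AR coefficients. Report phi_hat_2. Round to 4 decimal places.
\hat\phi_{2} = 0.1920

The Yule-Walker equations for an AR(p) process read, in matrix form,
  Gamma_p phi = r_p,   with   (Gamma_p)_{ij} = gamma(|i - j|),
                       (r_p)_i = gamma(i),   i,j = 1..p.
Substitute the sample gammas (Toeplitz matrix and right-hand side of size 3):
  Gamma_p = [[2.3466, 1.6353, 1.5282], [1.6353, 2.3466, 1.6353], [1.5282, 1.6353, 2.3466]]
  r_p     = [1.6353, 1.5282, 1.5461]
Written out (R1..R3):
  (R1) 2.3466 phi_1 + 1.6353 phi_2 + 1.5282 phi_3 = 1.6353
  (R2) 1.6353 phi_1 + 2.3466 phi_2 + 1.6353 phi_3 = 1.5282
  (R3) 1.5282 phi_1 + 1.6353 phi_2 + 2.3466 phi_3 = 1.5461
Gaussian elimination:
  R2 <- R2 - (1.6353/2.3466) R1 = R2 - (0.696881) R1:  1.206991 phi_2 + 0.570327 phi_3 = 0.388591
  R3 <- R3 - (1.5282/2.3466) R1 = R3 - (0.65124) R1:  0.570327 phi_2 + 1.351375 phi_3 = 0.481127
  R3 <- R3 - (0.570327/1.206991) R2 = R3 - (0.47252) R2:  1.081884 phi_3 = 0.29751
Back-substitution:
  phi_hat_3 = 0.29751 / 1.081884 = 0.274993
  phi_hat_2 = (0.388591 - (0.570327)(0.274993)) / 1.206991 = 0.192011
  phi_hat_1 = (1.6353 - (1.6353)(0.192011) - (1.5282)(0.274993)) / 2.3466 = 0.383986
So phi_hat = [0.3840, 0.1920, 0.2750].
Therefore phi_hat_2 = 0.1920.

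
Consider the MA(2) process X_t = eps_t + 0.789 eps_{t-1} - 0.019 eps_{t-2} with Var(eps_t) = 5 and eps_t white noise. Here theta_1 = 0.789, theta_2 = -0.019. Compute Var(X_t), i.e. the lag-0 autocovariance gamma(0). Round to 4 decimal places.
\gamma(0) = 8.1144

For an MA(q) process X_t = eps_t + sum_i theta_i eps_{t-i} with
Var(eps_t) = sigma^2, the variance is
  gamma(0) = sigma^2 * (1 + sum_i theta_i^2).
  sum_i theta_i^2 = (0.789)^2 + (-0.019)^2 = 0.622521 + 0.000361 = 0.622882.
  gamma(0) = 5 * (1 + 0.622882) = 5 * 1.622882 = 8.11441, which rounds to 8.1144.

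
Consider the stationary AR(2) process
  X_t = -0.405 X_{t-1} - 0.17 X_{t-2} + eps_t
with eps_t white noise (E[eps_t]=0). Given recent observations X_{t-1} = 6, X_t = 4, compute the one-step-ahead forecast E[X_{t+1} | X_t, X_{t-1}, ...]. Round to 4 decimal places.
E[X_{t+1} \mid \mathcal F_t] = -2.6400

For an AR(p) model X_t = c + sum_i phi_i X_{t-i} + eps_t, the
one-step-ahead conditional mean is
  E[X_{t+1} | X_t, ...] = c + sum_i phi_i X_{t+1-i}.
Substitute known values:
  E[X_{t+1} | ...] = (-0.405) * (4) + (-0.17) * (6)
                   = -2.6400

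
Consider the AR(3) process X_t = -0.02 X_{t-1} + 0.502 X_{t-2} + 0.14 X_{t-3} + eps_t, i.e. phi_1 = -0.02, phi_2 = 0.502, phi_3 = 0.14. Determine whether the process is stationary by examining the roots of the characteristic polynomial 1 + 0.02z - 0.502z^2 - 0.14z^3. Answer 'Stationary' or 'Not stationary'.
\text{Stationary}

The AR(p) characteristic polynomial is P(z) = 1 + 0.02z - 0.502z^2 - 0.14z^3.
Stationarity requires all roots to lie outside the unit circle, i.e. |z| > 1 for every root.
Degree 3: look for a simple real root z0 first, then factor out (1 - z/z0) and solve the remaining quadratic.
Testing z0 = -2.5: P(-2.5) = 1 + (0.02)(-2.5) + (-0.502)(-2.5)^2 + (-0.14)(-2.5)^3
  = 1 + (-0.05) + (-3.1375) + (2.1875) = 0.  So z_0 = -2.5 is a root, |z_0| = 2.5.
Divide out the factor (1 + 0.4 z) = (1 - z/z0) (since 1/z0 = -0.4):
  P(z) = (1 + 0.4 z)(1 + (-0.38) z + (-0.35) z^2)
  [check: z-coef -0.38 - (-0.4) = 0.02; z^2-coef -0.35 - (-0.4)(-0.38) = -0.502; z^3-coef -(-0.4)(-0.35) = -0.14.]
Remaining roots from the quadratic factor 1 + (-0.38) z + (-0.35) z^2:
  Set 1 + (-0.38) z + (-0.35) z^2 = 0, i.e. a z^2 + b z + c = 0 with a = -0.35, b = -0.38, c = 1.
  Discriminant D = b^2 - 4ac = (-0.38)^2 - 4*(-0.35)*1 = 0.1444 - (-1.4) = 1.5444.
  D >= 0, so the roots are real: z = (-b +/- sqrt(D)) / (2a) = (0.38 +/- 1.242739) / (-0.7).
    z_1 = (0.38 + 1.242739) / (-0.7) = -2.3182,   |z_1| = 2.3182.
    z_2 = (0.38 - 1.242739) / (-0.7) = 1.2325,   |z_2| = 1.2325.
Moduli of all roots: 2.5000, 2.3182, 1.2325.
All moduli strictly greater than 1? Yes.
Verdict: Stationary.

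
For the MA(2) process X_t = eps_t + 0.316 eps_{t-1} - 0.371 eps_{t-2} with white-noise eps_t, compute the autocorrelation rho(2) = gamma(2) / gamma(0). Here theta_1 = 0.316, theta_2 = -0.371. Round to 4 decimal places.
\rho(2) = -0.2998

For an MA(q) process with theta_0 = 1, the autocovariance is
  gamma(k) = sigma^2 * sum_{i=0..q-k} theta_i * theta_{i+k},
and rho(k) = gamma(k) / gamma(0). Sigma^2 cancels.
  numerator   = (1)*(-0.371) = -0.371.
  denominator = (1)^2 + (0.316)^2 + (-0.371)^2 = 1.237497.
  rho(2) = -0.371 / 1.237497 = -0.2998.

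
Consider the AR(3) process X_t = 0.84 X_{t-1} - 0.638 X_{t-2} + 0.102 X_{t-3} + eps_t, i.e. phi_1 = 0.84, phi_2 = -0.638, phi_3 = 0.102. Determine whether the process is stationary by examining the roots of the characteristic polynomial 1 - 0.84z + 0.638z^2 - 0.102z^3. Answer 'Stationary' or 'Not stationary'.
\text{Stationary}

The AR(p) characteristic polynomial is P(z) = 1 - 0.84z + 0.638z^2 - 0.102z^3.
Stationarity requires all roots to lie outside the unit circle, i.e. |z| > 1 for every root.
Degree 3: look for a simple real root z0 first, then factor out (1 - z/z0) and solve the remaining quadratic.
Testing z0 = 5: P(5) = 1 + (-0.84)(5) + (0.638)(5)^2 + (-0.102)(5)^3
  = 1 + (-4.2) + (15.95) + (-12.75) = 0.  So z_0 = 5 is a root, |z_0| = 5.
Divide out the factor (1 - 0.2 z) = (1 - z/z0) (since 1/z0 = 0.2):
  P(z) = (1 - 0.2 z)(1 + (-0.64) z + (0.51) z^2)
  [check: z-coef -0.64 - (0.2) = -0.84; z^2-coef 0.51 - (0.2)(-0.64) = 0.638; z^3-coef -(0.2)(0.51) = -0.102.]
Remaining roots from the quadratic factor 1 + (-0.64) z + (0.51) z^2:
  Set 1 + (-0.64) z + (0.51) z^2 = 0, i.e. a z^2 + b z + c = 0 with a = 0.51, b = -0.64, c = 1.
  Discriminant D = b^2 - 4ac = (-0.64)^2 - 4*(0.51)*1 = 0.4096 - (2.04) = -1.6304.
  D < 0, so the roots are the complex-conjugate pair z = (-b +/- i sqrt(-D)) / (2a) = 0.6275 +/- 1.2518i.
  For a conjugate pair |z|^2 = z * conj(z) = (product of roots) = c/a = 1/(0.51) = 1.960784, so |z| = sqrt(1.960784) = 1.4003 for both roots.
Moduli of all roots: 5.0000, 1.4003, 1.4003.
All moduli strictly greater than 1? Yes.
Verdict: Stationary.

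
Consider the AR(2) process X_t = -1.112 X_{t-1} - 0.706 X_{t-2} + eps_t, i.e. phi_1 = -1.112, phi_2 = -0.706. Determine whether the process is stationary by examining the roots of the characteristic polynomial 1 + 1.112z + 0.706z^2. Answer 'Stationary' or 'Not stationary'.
\text{Stationary}

The AR(p) characteristic polynomial is P(z) = 1 + 1.112z + 0.706z^2.
Stationarity requires all roots to lie outside the unit circle, i.e. |z| > 1 for every root.
Set 1 + (1.112) z + (0.706) z^2 = 0, i.e. a z^2 + b z + c = 0 with a = 0.706, b = 1.112, c = 1.
Discriminant D = b^2 - 4ac = (1.112)^2 - 4*(0.706)*1 = 1.236544 - (2.824) = -1.587456.
D < 0, so the roots are the complex-conjugate pair z = (-b +/- i sqrt(-D)) / (2a) = -0.7875 +/- 0.8923i.
For a conjugate pair |z|^2 = z * conj(z) = (product of roots) = c/a = 1/(0.706) = 1.416431, so |z| = sqrt(1.416431) = 1.1901 for both roots.
Moduli of all roots: 1.1901, 1.1901.
All moduli strictly greater than 1? Yes.
Verdict: Stationary.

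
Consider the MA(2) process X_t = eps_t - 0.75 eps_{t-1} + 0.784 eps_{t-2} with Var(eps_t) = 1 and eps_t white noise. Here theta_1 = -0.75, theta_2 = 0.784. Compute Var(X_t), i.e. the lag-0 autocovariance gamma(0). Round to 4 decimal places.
\gamma(0) = 2.1772

For an MA(q) process X_t = eps_t + sum_i theta_i eps_{t-i} with
Var(eps_t) = sigma^2, the variance is
  gamma(0) = sigma^2 * (1 + sum_i theta_i^2).
  sum_i theta_i^2 = (-0.75)^2 + (0.784)^2 = 0.5625 + 0.614656 = 1.177156.
  gamma(0) = 1 * (1 + 1.177156) = 1 * 2.177156 = 2.177156, which rounds to 2.1772.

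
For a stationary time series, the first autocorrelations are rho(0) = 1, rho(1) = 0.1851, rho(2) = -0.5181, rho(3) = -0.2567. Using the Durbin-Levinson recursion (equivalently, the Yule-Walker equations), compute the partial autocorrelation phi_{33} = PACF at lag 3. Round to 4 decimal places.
\phi_{33} = -0.0001

The PACF at lag k is phi_{kk}, the last component of the solution
to the Yule-Walker system G_k phi = r_k where
  (G_k)_{ij} = rho(|i - j|), (r_k)_i = rho(i), i,j = 1..k.
Equivalently, Durbin-Levinson gives phi_{kk} iteratively:
  phi_{11} = rho(1)
  phi_{kk} = [rho(k) - sum_{j=1..k-1} phi_{k-1,j} rho(k-j)]
            / [1 - sum_{j=1..k-1} phi_{k-1,j} rho(j)],
  phi_{k,j} = phi_{k-1,j} - phi_{kk} phi_{k-1,k-j},  j = 1..k-1.
Step k = 1:
  phi_11 = rho(1) = 0.1851.
Step k = 2:
  phi_22 = [rho(2) - phi_11 rho(1)] / [1 - phi_11 rho(1)] = [-0.5181 - (0.1851)(0.1851)] / [1 - (0.1851)(0.1851)]
         = -0.55236201 / 0.96573799 = -0.571958.
  Update: phi_21 = phi_11 - phi_22 phi_11 = 0.1851 - (-0.571958)(0.1851) = 0.29097.
Step k = 3:
  phi_33 = [rho(3) - phi_21 rho(2) - phi_22 rho(1)] / [1 - phi_21 rho(1) - phi_22 rho(2)]
    numerator   = -0.2567 - (0.29097)(-0.5181) - (-0.571958)(0.1851) = -0.00007919
    denominator = 1 - (0.29097)(0.1851) - (-0.571958)(-0.5181) = 0.64980987
  phi_33 = -0.00007919 / 0.64980987 = -0.0001.
Therefore phi_{33} = -0.0001.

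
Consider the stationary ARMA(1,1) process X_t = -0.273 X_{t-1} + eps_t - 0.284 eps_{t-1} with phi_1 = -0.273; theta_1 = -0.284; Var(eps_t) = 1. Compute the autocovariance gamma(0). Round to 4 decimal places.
\gamma(0) = 1.3352

Multiply the model equation by X_{t-k} and take expectations. With theta_0 = psi_0 = 1 and psi_j the MA(infinity) weights, this gives
  gamma(k) - sum_i phi_i gamma(k-i) = c_k,
  c_k = sigma^2 * sum_{j=k..q} theta_j psi_{j-k}   (c_k = 0 for k > q),
using gamma(-m) = gamma(m).
psi-weights needed (psi_j = theta_j + sum_i phi_i psi_{j-i}):
  psi_1 = theta_1 + phi_1 = -0.284 + (-0.273) = -0.557
Right-hand sides:
  c_0 = sigma^2 (1 + theta_1 psi_1) = 1 * (1 + (-0.284)(-0.557)) = 1 * 1.158188 = 1.158188
  c_1 = sigma^2 theta_1 = 1 * (-0.284) = -0.284
  c_2 = 0
Equations for k = 0 and k = 1 (AR order 1):
  gamma(0) = phi_1 gamma(1) + c_0
  gamma(1) = phi_1 gamma(0) + c_1
Substituting the second into the first: gamma(0) (1 - phi_1^2) = c_0 + phi_1 c_1, so
  gamma(0) = (c_0 + phi_1 c_1) / (1 - phi_1^2) = (1.158188 + (-0.273)(-0.284)) / (1 - (-0.273)^2) = 1.23572 / 0.925471 = 1.335234.
Therefore gamma(0) = 1.3352 (to 4 decimal places).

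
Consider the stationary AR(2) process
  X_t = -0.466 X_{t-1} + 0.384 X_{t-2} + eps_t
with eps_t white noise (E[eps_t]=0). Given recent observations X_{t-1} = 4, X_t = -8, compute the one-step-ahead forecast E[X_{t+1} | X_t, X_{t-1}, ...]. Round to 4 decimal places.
E[X_{t+1} \mid \mathcal F_t] = 5.2640

For an AR(p) model X_t = c + sum_i phi_i X_{t-i} + eps_t, the
one-step-ahead conditional mean is
  E[X_{t+1} | X_t, ...] = c + sum_i phi_i X_{t+1-i}.
Substitute known values:
  E[X_{t+1} | ...] = (-0.466) * (-8) + (0.384) * (4)
                   = 5.2640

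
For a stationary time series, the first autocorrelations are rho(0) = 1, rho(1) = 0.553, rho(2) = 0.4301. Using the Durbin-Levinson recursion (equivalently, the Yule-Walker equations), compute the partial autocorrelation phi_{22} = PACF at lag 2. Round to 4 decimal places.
\phi_{22} = 0.1790

The PACF at lag k is phi_{kk}, the last component of the solution
to the Yule-Walker system G_k phi = r_k where
  (G_k)_{ij} = rho(|i - j|), (r_k)_i = rho(i), i,j = 1..k.
Equivalently, Durbin-Levinson gives phi_{kk} iteratively:
  phi_{11} = rho(1)
  phi_{kk} = [rho(k) - sum_{j=1..k-1} phi_{k-1,j} rho(k-j)]
            / [1 - sum_{j=1..k-1} phi_{k-1,j} rho(j)],
  phi_{k,j} = phi_{k-1,j} - phi_{kk} phi_{k-1,k-j},  j = 1..k-1.
Step k = 1:
  phi_11 = rho(1) = 0.553.
Step k = 2:
  phi_22 = [rho(2) - phi_11 rho(1)] / [1 - phi_11 rho(1)] = [0.4301 - (0.553)(0.553)] / [1 - (0.553)(0.553)]
         = 0.124291 / 0.694191 = 0.179.
Therefore phi_{22} = 0.1790.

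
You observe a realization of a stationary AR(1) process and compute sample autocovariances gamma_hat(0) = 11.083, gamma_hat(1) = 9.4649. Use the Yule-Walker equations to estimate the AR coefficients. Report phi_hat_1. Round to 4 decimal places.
\hat\phi_{1} = 0.8540

The Yule-Walker equations for an AR(p) process read, in matrix form,
  Gamma_p phi = r_p,   with   (Gamma_p)_{ij} = gamma(|i - j|),
                       (r_p)_i = gamma(i),   i,j = 1..p.
Substitute the sample gammas (Toeplitz matrix and right-hand side of size 1):
  Gamma_p = [[11.083]]
  r_p     = [9.4649]
With p = 1 this is the single equation gamma(0) phi_1 = gamma(1):
  phi_hat_1 = gamma(1) / gamma(0) = 9.4649 / 11.083 = 0.8540.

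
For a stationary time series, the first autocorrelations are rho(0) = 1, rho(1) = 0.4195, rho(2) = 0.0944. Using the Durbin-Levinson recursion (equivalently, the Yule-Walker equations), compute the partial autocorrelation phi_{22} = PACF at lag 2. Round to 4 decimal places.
\phi_{22} = -0.0990

The PACF at lag k is phi_{kk}, the last component of the solution
to the Yule-Walker system G_k phi = r_k where
  (G_k)_{ij} = rho(|i - j|), (r_k)_i = rho(i), i,j = 1..k.
Equivalently, Durbin-Levinson gives phi_{kk} iteratively:
  phi_{11} = rho(1)
  phi_{kk} = [rho(k) - sum_{j=1..k-1} phi_{k-1,j} rho(k-j)]
            / [1 - sum_{j=1..k-1} phi_{k-1,j} rho(j)],
  phi_{k,j} = phi_{k-1,j} - phi_{kk} phi_{k-1,k-j},  j = 1..k-1.
Step k = 1:
  phi_11 = rho(1) = 0.4195.
Step k = 2:
  phi_22 = [rho(2) - phi_11 rho(1)] / [1 - phi_11 rho(1)] = [0.0944 - (0.4195)(0.4195)] / [1 - (0.4195)(0.4195)]
         = -0.08158025 / 0.82401975 = -0.099.
Therefore phi_{22} = -0.0990.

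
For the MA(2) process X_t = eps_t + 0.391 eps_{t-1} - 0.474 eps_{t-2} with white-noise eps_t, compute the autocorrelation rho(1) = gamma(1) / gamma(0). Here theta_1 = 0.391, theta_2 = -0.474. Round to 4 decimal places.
\rho(1) = 0.1493

For an MA(q) process with theta_0 = 1, the autocovariance is
  gamma(k) = sigma^2 * sum_{i=0..q-k} theta_i * theta_{i+k},
and rho(k) = gamma(k) / gamma(0). Sigma^2 cancels.
  numerator   = (1)*(0.391) + (0.391)*(-0.474) = 0.205666.
  denominator = (1)^2 + (0.391)^2 + (-0.474)^2 = 1.377557.
  rho(1) = 0.205666 / 1.377557 = 0.1493.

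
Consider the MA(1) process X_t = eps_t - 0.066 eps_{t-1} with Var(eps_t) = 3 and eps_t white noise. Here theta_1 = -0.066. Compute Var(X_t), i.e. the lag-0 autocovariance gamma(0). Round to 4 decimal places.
\gamma(0) = 3.0131

For an MA(q) process X_t = eps_t + sum_i theta_i eps_{t-i} with
Var(eps_t) = sigma^2, the variance is
  gamma(0) = sigma^2 * (1 + sum_i theta_i^2).
  sum_i theta_i^2 = (-0.066)^2 = 0.004356.
  gamma(0) = 3 * (1 + 0.004356) = 3 * 1.004356 = 3.013068, which rounds to 3.0131.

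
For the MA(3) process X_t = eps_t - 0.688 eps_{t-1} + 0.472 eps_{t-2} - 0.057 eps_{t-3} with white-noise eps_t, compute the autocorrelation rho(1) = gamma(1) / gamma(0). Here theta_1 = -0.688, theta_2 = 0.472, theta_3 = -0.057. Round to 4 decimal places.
\rho(1) = -0.6118

For an MA(q) process with theta_0 = 1, the autocovariance is
  gamma(k) = sigma^2 * sum_{i=0..q-k} theta_i * theta_{i+k},
and rho(k) = gamma(k) / gamma(0). Sigma^2 cancels.
  numerator   = (1)*(-0.688) + (-0.688)*(0.472) + (0.472)*(-0.057) = -1.03964.
  denominator = (1)^2 + (-0.688)^2 + (0.472)^2 + (-0.057)^2 = 1.699377.
  rho(1) = -1.03964 / 1.699377 = -0.6118.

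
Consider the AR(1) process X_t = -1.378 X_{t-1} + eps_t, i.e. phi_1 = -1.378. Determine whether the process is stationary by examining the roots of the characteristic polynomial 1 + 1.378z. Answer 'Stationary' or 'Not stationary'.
\text{Not stationary}

The AR(p) characteristic polynomial is P(z) = 1 + 1.378z.
Stationarity requires all roots to lie outside the unit circle, i.e. |z| > 1 for every root.
This is linear in z: 1 + (1.378) z = 0  =>  z = -1/(1.378) = -0.725689,  |z| = 0.725689.
Moduli of all roots: 0.7257.
All moduli strictly greater than 1? No.
Verdict: Not stationary.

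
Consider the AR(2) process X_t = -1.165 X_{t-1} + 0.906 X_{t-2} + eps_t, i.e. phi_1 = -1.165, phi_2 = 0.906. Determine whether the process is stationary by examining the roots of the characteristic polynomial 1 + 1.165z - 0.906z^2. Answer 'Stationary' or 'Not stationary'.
\text{Not stationary}

The AR(p) characteristic polynomial is P(z) = 1 + 1.165z - 0.906z^2.
Stationarity requires all roots to lie outside the unit circle, i.e. |z| > 1 for every root.
Set 1 + (1.165) z + (-0.906) z^2 = 0, i.e. a z^2 + b z + c = 0 with a = -0.906, b = 1.165, c = 1.
Discriminant D = b^2 - 4ac = (1.165)^2 - 4*(-0.906)*1 = 1.357225 - (-3.624) = 4.981225.
D >= 0, so the roots are real: z = (-b +/- sqrt(D)) / (2a) = (-1.165 +/- 2.231866) / (-1.812).
  z_1 = (-1.165 + 2.231866) / (-1.812) = -0.5888,   |z_1| = 0.5888.
  z_2 = (-1.165 - 2.231866) / (-1.812) = 1.8747,   |z_2| = 1.8747.
Moduli of all roots: 0.5888, 1.8747.
All moduli strictly greater than 1? No.
Verdict: Not stationary.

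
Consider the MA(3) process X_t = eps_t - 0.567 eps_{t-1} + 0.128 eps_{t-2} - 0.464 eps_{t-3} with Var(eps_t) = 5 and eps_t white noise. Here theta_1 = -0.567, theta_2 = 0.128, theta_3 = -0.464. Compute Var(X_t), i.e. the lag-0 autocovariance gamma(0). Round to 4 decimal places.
\gamma(0) = 7.7658

For an MA(q) process X_t = eps_t + sum_i theta_i eps_{t-i} with
Var(eps_t) = sigma^2, the variance is
  gamma(0) = sigma^2 * (1 + sum_i theta_i^2).
  sum_i theta_i^2 = (-0.567)^2 + (0.128)^2 + (-0.464)^2 = 0.321489 + 0.016384 + 0.215296 = 0.553169.
  gamma(0) = 5 * (1 + 0.553169) = 5 * 1.553169 = 7.765845, which rounds to 7.7658.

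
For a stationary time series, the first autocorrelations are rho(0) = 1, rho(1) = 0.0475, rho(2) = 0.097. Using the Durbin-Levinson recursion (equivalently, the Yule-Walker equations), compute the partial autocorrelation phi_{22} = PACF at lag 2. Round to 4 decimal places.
\phi_{22} = 0.0950

The PACF at lag k is phi_{kk}, the last component of the solution
to the Yule-Walker system G_k phi = r_k where
  (G_k)_{ij} = rho(|i - j|), (r_k)_i = rho(i), i,j = 1..k.
Equivalently, Durbin-Levinson gives phi_{kk} iteratively:
  phi_{11} = rho(1)
  phi_{kk} = [rho(k) - sum_{j=1..k-1} phi_{k-1,j} rho(k-j)]
            / [1 - sum_{j=1..k-1} phi_{k-1,j} rho(j)],
  phi_{k,j} = phi_{k-1,j} - phi_{kk} phi_{k-1,k-j},  j = 1..k-1.
Step k = 1:
  phi_11 = rho(1) = 0.0475.
Step k = 2:
  phi_22 = [rho(2) - phi_11 rho(1)] / [1 - phi_11 rho(1)] = [0.097 - (0.0475)(0.0475)] / [1 - (0.0475)(0.0475)]
         = 0.09474375 / 0.99774375 = 0.095.
Therefore phi_{22} = 0.0950.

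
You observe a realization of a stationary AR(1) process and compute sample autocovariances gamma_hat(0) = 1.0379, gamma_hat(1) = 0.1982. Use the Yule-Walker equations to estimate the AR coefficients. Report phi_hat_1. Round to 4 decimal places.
\hat\phi_{1} = 0.1910

The Yule-Walker equations for an AR(p) process read, in matrix form,
  Gamma_p phi = r_p,   with   (Gamma_p)_{ij} = gamma(|i - j|),
                       (r_p)_i = gamma(i),   i,j = 1..p.
Substitute the sample gammas (Toeplitz matrix and right-hand side of size 1):
  Gamma_p = [[1.0379]]
  r_p     = [0.1982]
With p = 1 this is the single equation gamma(0) phi_1 = gamma(1):
  phi_hat_1 = gamma(1) / gamma(0) = 0.1982 / 1.0379 = 0.1910.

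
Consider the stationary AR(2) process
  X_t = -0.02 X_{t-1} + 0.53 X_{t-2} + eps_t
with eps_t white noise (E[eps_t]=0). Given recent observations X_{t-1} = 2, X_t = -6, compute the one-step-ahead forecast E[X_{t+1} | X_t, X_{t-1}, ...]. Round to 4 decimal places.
E[X_{t+1} \mid \mathcal F_t] = 1.1800

For an AR(p) model X_t = c + sum_i phi_i X_{t-i} + eps_t, the
one-step-ahead conditional mean is
  E[X_{t+1} | X_t, ...] = c + sum_i phi_i X_{t+1-i}.
Substitute known values:
  E[X_{t+1} | ...] = (-0.02) * (-6) + (0.53) * (2)
                   = 1.1800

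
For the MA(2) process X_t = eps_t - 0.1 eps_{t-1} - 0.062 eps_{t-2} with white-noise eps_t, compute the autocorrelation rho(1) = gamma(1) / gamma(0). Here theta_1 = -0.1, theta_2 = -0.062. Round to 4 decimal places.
\rho(1) = -0.0925

For an MA(q) process with theta_0 = 1, the autocovariance is
  gamma(k) = sigma^2 * sum_{i=0..q-k} theta_i * theta_{i+k},
and rho(k) = gamma(k) / gamma(0). Sigma^2 cancels.
  numerator   = (1)*(-0.1) + (-0.1)*(-0.062) = -0.0938.
  denominator = (1)^2 + (-0.1)^2 + (-0.062)^2 = 1.013844.
  rho(1) = -0.0938 / 1.013844 = -0.0925.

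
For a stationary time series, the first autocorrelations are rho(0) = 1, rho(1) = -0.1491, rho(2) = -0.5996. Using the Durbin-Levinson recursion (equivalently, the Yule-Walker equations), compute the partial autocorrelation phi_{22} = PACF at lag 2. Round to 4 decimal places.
\phi_{22} = -0.6360

The PACF at lag k is phi_{kk}, the last component of the solution
to the Yule-Walker system G_k phi = r_k where
  (G_k)_{ij} = rho(|i - j|), (r_k)_i = rho(i), i,j = 1..k.
Equivalently, Durbin-Levinson gives phi_{kk} iteratively:
  phi_{11} = rho(1)
  phi_{kk} = [rho(k) - sum_{j=1..k-1} phi_{k-1,j} rho(k-j)]
            / [1 - sum_{j=1..k-1} phi_{k-1,j} rho(j)],
  phi_{k,j} = phi_{k-1,j} - phi_{kk} phi_{k-1,k-j},  j = 1..k-1.
Step k = 1:
  phi_11 = rho(1) = -0.1491.
Step k = 2:
  phi_22 = [rho(2) - phi_11 rho(1)] / [1 - phi_11 rho(1)] = [-0.5996 - (-0.1491)(-0.1491)] / [1 - (-0.1491)(-0.1491)]
         = -0.62183081 / 0.97776919 = -0.636.
Therefore phi_{22} = -0.6360.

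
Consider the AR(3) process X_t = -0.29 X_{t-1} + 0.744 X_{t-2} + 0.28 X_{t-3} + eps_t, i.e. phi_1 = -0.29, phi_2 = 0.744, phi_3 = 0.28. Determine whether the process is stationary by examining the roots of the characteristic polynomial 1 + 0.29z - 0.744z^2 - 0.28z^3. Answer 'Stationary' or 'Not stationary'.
\text{Stationary}

The AR(p) characteristic polynomial is P(z) = 1 + 0.29z - 0.744z^2 - 0.28z^3.
Stationarity requires all roots to lie outside the unit circle, i.e. |z| > 1 for every root.
Degree 3: look for a simple real root z0 first, then factor out (1 - z/z0) and solve the remaining quadratic.
Testing z0 = -2.5: P(-2.5) = 1 + (0.29)(-2.5) + (-0.744)(-2.5)^2 + (-0.28)(-2.5)^3
  = 1 + (-0.725) + (-4.65) + (4.375) = 0.  So z_0 = -2.5 is a root, |z_0| = 2.5.
Divide out the factor (1 + 0.4 z) = (1 - z/z0) (since 1/z0 = -0.4):
  P(z) = (1 + 0.4 z)(1 + (-0.11) z + (-0.7) z^2)
  [check: z-coef -0.11 - (-0.4) = 0.29; z^2-coef -0.7 - (-0.4)(-0.11) = -0.744; z^3-coef -(-0.4)(-0.7) = -0.28.]
Remaining roots from the quadratic factor 1 + (-0.11) z + (-0.7) z^2:
  Set 1 + (-0.11) z + (-0.7) z^2 = 0, i.e. a z^2 + b z + c = 0 with a = -0.7, b = -0.11, c = 1.
  Discriminant D = b^2 - 4ac = (-0.11)^2 - 4*(-0.7)*1 = 0.0121 - (-2.8) = 2.8121.
  D >= 0, so the roots are real: z = (-b +/- sqrt(D)) / (2a) = (0.11 +/- 1.676932) / (-1.4).
    z_1 = (0.11 + 1.676932) / (-1.4) = -1.2764,   |z_1| = 1.2764.
    z_2 = (0.11 - 1.676932) / (-1.4) = 1.1192,   |z_2| = 1.1192.
Moduli of all roots: 2.5000, 1.2764, 1.1192.
All moduli strictly greater than 1? Yes.
Verdict: Stationary.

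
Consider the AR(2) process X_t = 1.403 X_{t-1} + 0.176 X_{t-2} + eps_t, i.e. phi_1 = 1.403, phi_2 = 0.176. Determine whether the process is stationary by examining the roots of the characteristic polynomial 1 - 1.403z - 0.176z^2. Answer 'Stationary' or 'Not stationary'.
\text{Not stationary}

The AR(p) characteristic polynomial is P(z) = 1 - 1.403z - 0.176z^2.
Stationarity requires all roots to lie outside the unit circle, i.e. |z| > 1 for every root.
Set 1 + (-1.403) z + (-0.176) z^2 = 0, i.e. a z^2 + b z + c = 0 with a = -0.176, b = -1.403, c = 1.
Discriminant D = b^2 - 4ac = (-1.403)^2 - 4*(-0.176)*1 = 1.968409 - (-0.704) = 2.672409.
D >= 0, so the roots are real: z = (-b +/- sqrt(D)) / (2a) = (1.403 +/- 1.63475) / (-0.352).
  z_1 = (1.403 + 1.63475) / (-0.352) = -8.63,   |z_1| = 8.63.
  z_2 = (1.403 - 1.63475) / (-0.352) = 0.6584,   |z_2| = 0.6584.
Moduli of all roots: 8.6300, 0.6584.
All moduli strictly greater than 1? No.
Verdict: Not stationary.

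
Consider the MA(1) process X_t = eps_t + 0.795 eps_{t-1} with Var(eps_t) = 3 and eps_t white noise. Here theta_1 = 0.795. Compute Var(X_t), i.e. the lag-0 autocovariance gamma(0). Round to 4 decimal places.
\gamma(0) = 4.8961

For an MA(q) process X_t = eps_t + sum_i theta_i eps_{t-i} with
Var(eps_t) = sigma^2, the variance is
  gamma(0) = sigma^2 * (1 + sum_i theta_i^2).
  sum_i theta_i^2 = (0.795)^2 = 0.632025.
  gamma(0) = 3 * (1 + 0.632025) = 3 * 1.632025 = 4.896075, which rounds to 4.8961.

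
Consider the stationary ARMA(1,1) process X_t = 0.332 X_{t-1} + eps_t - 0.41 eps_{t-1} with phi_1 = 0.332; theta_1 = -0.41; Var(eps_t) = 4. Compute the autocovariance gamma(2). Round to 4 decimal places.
\gamma(2) = -0.1006

Multiply the model equation by X_{t-k} and take expectations. With theta_0 = psi_0 = 1 and psi_j the MA(infinity) weights, this gives
  gamma(k) - sum_i phi_i gamma(k-i) = c_k,
  c_k = sigma^2 * sum_{j=k..q} theta_j psi_{j-k}   (c_k = 0 for k > q),
using gamma(-m) = gamma(m).
psi-weights needed (psi_j = theta_j + sum_i phi_i psi_{j-i}):
  psi_1 = theta_1 + phi_1 = -0.41 + (0.332) = -0.078
Right-hand sides:
  c_0 = sigma^2 (1 + theta_1 psi_1) = 4 * (1 + (-0.41)(-0.078)) = 4 * 1.03198 = 4.12792
  c_1 = sigma^2 theta_1 = 4 * (-0.41) = -1.64
  c_2 = 0
Equations for k = 0 and k = 1 (AR order 1):
  gamma(0) = phi_1 gamma(1) + c_0
  gamma(1) = phi_1 gamma(0) + c_1
Substituting the second into the first: gamma(0) (1 - phi_1^2) = c_0 + phi_1 c_1, so
  gamma(0) = (c_0 + phi_1 c_1) / (1 - phi_1^2) = (4.12792 + (0.332)(-1.64)) / (1 - (0.332)^2) = 3.58344 / 0.889776 = 4.027351.
  gamma(1) = phi_1 gamma(0) + c_1 = (0.332)(4.027351) + (-1.64) = -0.30292.
For k = 2 (> q): gamma(2) = phi_1 gamma(1) = (0.332)(-0.30292) = -0.100569.
Therefore gamma(2) = -0.1006 (to 4 decimal places).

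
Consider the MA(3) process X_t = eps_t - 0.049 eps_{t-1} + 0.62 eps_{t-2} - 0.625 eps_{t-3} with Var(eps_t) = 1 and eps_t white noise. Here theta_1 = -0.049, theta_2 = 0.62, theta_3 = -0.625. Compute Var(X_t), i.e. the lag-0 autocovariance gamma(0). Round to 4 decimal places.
\gamma(0) = 1.7774

For an MA(q) process X_t = eps_t + sum_i theta_i eps_{t-i} with
Var(eps_t) = sigma^2, the variance is
  gamma(0) = sigma^2 * (1 + sum_i theta_i^2).
  sum_i theta_i^2 = (-0.049)^2 + (0.62)^2 + (-0.625)^2 = 0.002401 + 0.3844 + 0.390625 = 0.777426.
  gamma(0) = 1 * (1 + 0.777426) = 1 * 1.777426 = 1.777426, which rounds to 1.7774.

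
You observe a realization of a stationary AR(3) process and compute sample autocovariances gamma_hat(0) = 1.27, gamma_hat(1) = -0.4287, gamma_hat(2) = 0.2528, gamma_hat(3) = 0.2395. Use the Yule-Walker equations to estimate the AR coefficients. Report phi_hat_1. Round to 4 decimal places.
\hat\phi_{1} = -0.3360

The Yule-Walker equations for an AR(p) process read, in matrix form,
  Gamma_p phi = r_p,   with   (Gamma_p)_{ij} = gamma(|i - j|),
                       (r_p)_i = gamma(i),   i,j = 1..p.
Substitute the sample gammas (Toeplitz matrix and right-hand side of size 3):
  Gamma_p = [[1.27, -0.4287, 0.2528], [-0.4287, 1.27, -0.4287], [0.2528, -0.4287, 1.27]]
  r_p     = [-0.4287, 0.2528, 0.2395]
Written out (R1..R3):
  (R1) 1.27 phi_1 - 0.4287 phi_2 + 0.2528 phi_3 = -0.4287
  (R2) -0.4287 phi_1 + 1.27 phi_2 - 0.4287 phi_3 = 0.2528
  (R3) 0.2528 phi_1 - 0.4287 phi_2 + 1.27 phi_3 = 0.2395
Gaussian elimination:
  R2 <- R2 - (-0.4287/1.27) R1 = R2 - (-0.337559) R1:  1.125288 phi_2 - 0.343365 phi_3 = 0.108088
  R3 <- R3 - (0.2528/1.27) R1 = R3 - (0.199055) R1:  -0.343365 phi_2 + 1.219679 phi_3 = 0.324835
  R3 <- R3 - (-0.343365/1.125288) R2 = R3 - (-0.305135) R2:  1.114906 phi_3 = 0.357817
Back-substitution:
  phi_hat_3 = 0.357817 / 1.114906 = 0.320939
  phi_hat_2 = (0.108088 - (-0.343365)(0.320939)) / 1.125288 = 0.193984
  phi_hat_1 = (-0.4287 - (-0.4287)(0.193984) - (0.2528)(0.320939)) / 1.27 = -0.335963
So phi_hat = [-0.3360, 0.1940, 0.3209].
Therefore phi_hat_1 = -0.3360.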